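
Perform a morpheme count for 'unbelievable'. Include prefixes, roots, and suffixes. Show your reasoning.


Decomposition: un- (prefix) + believe (root) + -able (suffix) = 3 morpheme(s)

3 morphemes


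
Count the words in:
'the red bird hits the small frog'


Split into words: the | red | bird | hits | the | small | frog = 7 words.

7


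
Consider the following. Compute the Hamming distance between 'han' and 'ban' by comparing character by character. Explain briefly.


Alignment:
Position 1: 'h' vs 'b' = DIFFER
Position 2: 'a' vs 'a' = match
Position 3: 'n' vs 'n' = match
Total differences: 1

1


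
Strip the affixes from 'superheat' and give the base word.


Remove prefix 'super' from 'superheat' to get root 'heat'.

heat


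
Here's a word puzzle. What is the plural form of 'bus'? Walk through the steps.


Apply rule: Add -es (sibilant/fricative ending). 'bus' becomes 'buses'.

buses


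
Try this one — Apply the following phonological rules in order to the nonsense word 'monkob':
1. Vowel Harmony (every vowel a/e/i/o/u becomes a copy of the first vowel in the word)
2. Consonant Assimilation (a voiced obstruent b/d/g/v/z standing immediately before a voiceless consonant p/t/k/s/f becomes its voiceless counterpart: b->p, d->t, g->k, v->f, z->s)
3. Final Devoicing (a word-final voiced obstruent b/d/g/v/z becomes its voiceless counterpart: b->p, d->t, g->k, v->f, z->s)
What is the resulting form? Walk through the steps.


Starting form: 'monkob'
Rule 1: Vowel Harmony: all vowels already match. No change.
Rule 2: Consonant Assimilation: no voiced obstruent (b/d/g/v/z) stands immediately before a voiceless consonant (p/t/k/s/f). No change.
Rule 3: Final Devoicing: word-final voiced obstruent 'b' becomes voiceless 'p'. 'monkob' -> 'monkop'
Final form: 'monkop'

monkop


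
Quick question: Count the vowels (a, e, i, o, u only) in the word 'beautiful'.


Vowels in 'beautiful': e, a, u, i, u = 5 vowels.

5


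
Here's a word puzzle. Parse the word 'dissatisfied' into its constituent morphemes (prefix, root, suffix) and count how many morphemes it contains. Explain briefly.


Step 1: Identify prefix: 'dis' (meaning: not/apart)
Step 2: Identify root: 'satisfy'
Step 3: Identify suffix(es): 'ed'
Decomposition: dis- (prefix: not/apart) + satisfy (root) + -ed (suffix: past)
Total morphemes: 3

3 morphemes (dis- (prefix: not/apart) + satisfy (root) + -ed (suffix: past))


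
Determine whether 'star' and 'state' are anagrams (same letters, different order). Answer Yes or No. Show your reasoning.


Sorted letters of 'star': 'arst'
Sorted letters of 'state': 'aestt'
They do not match.

No


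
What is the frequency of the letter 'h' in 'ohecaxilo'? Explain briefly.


Letter 'h' in 'ohecaxilo': found at position(s) 2 = 1 occurrence(s).

1


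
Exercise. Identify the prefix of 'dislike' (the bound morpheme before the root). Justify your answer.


The word 'dislike' = 'dis' (prefix) + 'like' (root). The prefix is 'dis'.

dis


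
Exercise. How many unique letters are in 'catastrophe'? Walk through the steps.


Unique letters in 'catastrophe': {a, c, e, h, o, p, r, s, t} = 9 distinct letters.

9


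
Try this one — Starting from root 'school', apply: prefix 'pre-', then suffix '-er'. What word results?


Step 1: Add prefix 'pre-' to 'school' = 'preschool'
Step 2: Add suffix '-er' to 'preschool' = 'preschooler'

preschooler


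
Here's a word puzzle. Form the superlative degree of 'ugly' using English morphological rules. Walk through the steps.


Apply superlative formation (consonant + y: change y to i, add -est): 'ugly' -> 'ugliest'.

ugliest


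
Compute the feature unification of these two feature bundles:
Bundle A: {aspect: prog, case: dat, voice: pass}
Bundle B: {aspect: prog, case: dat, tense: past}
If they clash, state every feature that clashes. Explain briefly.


Compare features:
aspect: A=prog vs B=prog -> unified: prog
case: A=dat vs B=dat -> unified: dat
tense: A=_ vs B=past -> unified: past
voice: A=pass vs B=_ -> unified: pass
No clashes found.

Unified: {aspect: prog, case: dat, tense: past, voice: pass}


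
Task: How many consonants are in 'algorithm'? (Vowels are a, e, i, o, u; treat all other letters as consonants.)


Consonants in 'algorithm': l, g, r, t, h, m = 6 consonants.

6


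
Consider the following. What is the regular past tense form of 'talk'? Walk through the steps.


Apply rule: Add -ed. 'talk' becomes 'talked'.

talked


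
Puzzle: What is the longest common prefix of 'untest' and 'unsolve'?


Compare from the start: 2 characters match: 'un'. Mismatch at position 3: 't' vs 's'.

un


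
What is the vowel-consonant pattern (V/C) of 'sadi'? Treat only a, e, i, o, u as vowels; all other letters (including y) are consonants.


Letter mapping: s = C, a = V, d = C, i = V.

CVCV


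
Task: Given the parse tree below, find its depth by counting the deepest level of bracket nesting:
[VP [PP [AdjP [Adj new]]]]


Count bracket nesting levels:
'[' at pos 0: depth = 1
'[' at pos 4: depth = 2
'[' at pos 8: depth = 3
'[' at pos 14: depth = 4
Maximum depth reached: 4

4


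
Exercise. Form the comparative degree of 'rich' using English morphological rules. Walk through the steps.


Apply comparative formation (add -er): 'rich' -> 'richer'.

richer


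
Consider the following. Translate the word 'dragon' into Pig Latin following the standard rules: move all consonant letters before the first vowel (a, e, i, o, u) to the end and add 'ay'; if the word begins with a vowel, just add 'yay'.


'dragon': move consonant cluster 'dr' to end and add 'ay': 'agondray'.

agondray


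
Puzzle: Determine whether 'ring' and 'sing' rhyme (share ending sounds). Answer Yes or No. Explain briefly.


Rime (stressed vowel + following sounds) of 'ring': -ing = /ɪŋ/
Rime of 'sing': -ing = /ɪŋ/
/ɪŋ/ and /ɪŋ/ are the same ending sound, so the words rhyme.

Yes


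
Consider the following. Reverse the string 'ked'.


Reverse 'ked' character by character: 'dek'.

dek


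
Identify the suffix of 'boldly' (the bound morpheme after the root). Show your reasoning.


The word 'boldly' = 'bold' (root) + '-ly' (suffix). The suffix is '-ly'.

ly


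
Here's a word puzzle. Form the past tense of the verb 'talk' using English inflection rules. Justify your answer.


Apply rule: Add -ed. 'talk' becomes 'talked'.

talked


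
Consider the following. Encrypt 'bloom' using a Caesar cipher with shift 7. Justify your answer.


Shift each letter by 7: b -> i, l -> s, o -> v, o -> v, m -> t. Result: 'isvvt'.

isvvt


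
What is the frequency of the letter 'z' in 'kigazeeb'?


Letter 'z' in 'kigazeeb': found at position(s) 5 = 1 occurrence(s).

1


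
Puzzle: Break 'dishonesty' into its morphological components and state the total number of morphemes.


Step 1: Identify prefix: 'dis' (meaning: not/apart)
Step 2: Identify root: 'honest'
Step 3: Identify suffix(es): 'y'
Decomposition: dis- (prefix: not/apart) + honest (root) + -y (suffix: quality)
Total morphemes: 3

3 morphemes (dis- (prefix: not/apart) + honest (root) + -y (suffix: quality))


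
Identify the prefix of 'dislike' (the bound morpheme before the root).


The word 'dislike' = 'dis' (prefix) + 'like' (root). The prefix is 'dis'.

dis


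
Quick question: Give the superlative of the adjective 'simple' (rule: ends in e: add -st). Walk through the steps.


Apply superlative formation (ends in e: add -st): 'simple' -> 'simplest'.

simplest


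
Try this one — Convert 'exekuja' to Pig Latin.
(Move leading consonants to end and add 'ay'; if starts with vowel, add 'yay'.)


'exekuja' starts with a vowel, so add 'yay': 'exekujayay'.

exekujayay


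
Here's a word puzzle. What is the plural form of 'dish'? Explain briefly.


Apply rule: Add -es (sibilant/fricative ending). 'dish' becomes 'dishes'.

dishes


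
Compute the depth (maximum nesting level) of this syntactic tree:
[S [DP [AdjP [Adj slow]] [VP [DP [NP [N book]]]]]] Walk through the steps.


Count bracket nesting levels:
'[' at pos 0: depth = 1
'[' at pos 3: depth = 2
'[' at pos 7: depth = 3
'[' at pos 13: depth = 4
'[' at pos 25: depth = 3
'[' at pos 29: depth = 4
'[' at pos 33: depth = 5
'[' at pos 37: depth = 6
Maximum depth reached: 6

6


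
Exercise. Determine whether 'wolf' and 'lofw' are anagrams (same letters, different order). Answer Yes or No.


Sorted letters of 'wolf': 'flow'
Sorted letters of 'lofw': 'flow'
They match.

Yes


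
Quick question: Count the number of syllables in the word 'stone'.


Break 'stone' into syllables: stone -> stone = 1 syllable

1 syllable


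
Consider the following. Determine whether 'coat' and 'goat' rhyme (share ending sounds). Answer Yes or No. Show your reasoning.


Rime (stressed vowel + following sounds) of 'coat': -oat = /oʊt/
Rime of 'goat': -oat = /oʊt/
/oʊt/ and /oʊt/ are the same ending sound, so the words rhyme.

Yes


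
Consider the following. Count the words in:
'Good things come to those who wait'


Split into words: Good | things | come | to | those | who | wait = 7 words.

7


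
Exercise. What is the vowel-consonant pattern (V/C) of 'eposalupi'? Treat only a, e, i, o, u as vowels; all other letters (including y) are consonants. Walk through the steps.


Letter mapping: e = V, p = C, o = V, s = C, a = V, l = C, u = V, p = C, i = V.

VCVCVCVCV


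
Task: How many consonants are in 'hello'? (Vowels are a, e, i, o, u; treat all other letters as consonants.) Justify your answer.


Consonants in 'hello': h, l, l = 3 consonants.

3


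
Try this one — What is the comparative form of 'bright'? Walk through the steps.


Apply comparative formation (add -er): 'bright' -> 'brighter'.

brighter


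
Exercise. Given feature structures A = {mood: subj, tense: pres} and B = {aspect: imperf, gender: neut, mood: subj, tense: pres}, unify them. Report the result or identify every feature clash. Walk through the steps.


Compare features:
aspect: A=_ vs B=imperf -> unified: imperf
gender: A=_ vs B=neut -> unified: neut
mood: A=subj vs B=subj -> unified: subj
tense: A=pres vs B=pres -> unified: pres
No clashes found.

Unified: {aspect: imperf, gender: neut, mood: subj, tense: pres}


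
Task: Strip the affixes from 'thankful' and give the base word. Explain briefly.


Remove suffix '-ful' from 'thankful' to get root 'thank'.

thank


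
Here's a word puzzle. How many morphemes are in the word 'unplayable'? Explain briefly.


Decomposition: un- (prefix) + play (root) + -able (suffix) = 3 morpheme(s)

3 morphemes


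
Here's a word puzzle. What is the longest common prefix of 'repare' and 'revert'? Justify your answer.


Compare from the start: 2 characters match: 're'. Mismatch at position 3: 'p' vs 'v'.

re


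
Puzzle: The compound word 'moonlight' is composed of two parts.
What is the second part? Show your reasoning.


Split 'moonlight' into 'moon' + 'light'. The second part is 'light'.

light


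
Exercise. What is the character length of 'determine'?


Spell out 'determine' and number each letter: d(1), e(2), t(3), e(4), r(5), m(6), i(7), n(8), e(9). Total: 9 letters.

9


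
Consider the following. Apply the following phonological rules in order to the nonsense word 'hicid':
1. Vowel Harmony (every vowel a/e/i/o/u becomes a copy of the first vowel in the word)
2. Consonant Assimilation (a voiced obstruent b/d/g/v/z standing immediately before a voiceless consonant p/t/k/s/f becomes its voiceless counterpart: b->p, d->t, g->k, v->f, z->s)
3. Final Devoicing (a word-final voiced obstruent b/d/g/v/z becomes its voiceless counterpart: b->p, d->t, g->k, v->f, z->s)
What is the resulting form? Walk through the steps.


Starting form: 'hicid'
Rule 1: Vowel Harmony: all vowels already match. No change.
Rule 2: Consonant Assimilation: no voiced obstruent (b/d/g/v/z) stands immediately before a voiceless consonant (p/t/k/s/f). No change.
Rule 3: Final Devoicing: word-final voiced obstruent 'd' becomes voiceless 't'. 'hicid' -> 'hicit'
Final form: 'hicit'

hicit


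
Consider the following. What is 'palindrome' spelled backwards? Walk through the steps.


Reverse 'palindrome' character by character: 'emordnilap'.

emordnilap


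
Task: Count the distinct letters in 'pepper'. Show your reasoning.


Unique letters in 'pepper': {e, p, r} = 3 distinct letters.

3


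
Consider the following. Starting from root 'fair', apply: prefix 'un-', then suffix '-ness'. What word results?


Step 1: Add prefix 'un-' to 'fair' = 'unfair'
Step 2: Add suffix '-ness' to 'unfair' = 'unfairness'

unfairness


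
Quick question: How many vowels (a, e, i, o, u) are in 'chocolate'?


Vowels in 'chocolate': o, o, a, e = 4 vowels.

4


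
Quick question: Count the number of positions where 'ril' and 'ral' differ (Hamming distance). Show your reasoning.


Alignment:
Position 1: 'r' vs 'r' = match
Position 2: 'i' vs 'a' = DIFFER
Position 3: 'l' vs 'l' = match
Total differences: 1

1


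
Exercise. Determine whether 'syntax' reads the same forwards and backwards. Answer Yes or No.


Forward: 'syntax'
Reversed: 'xatnys'
They differ.

No


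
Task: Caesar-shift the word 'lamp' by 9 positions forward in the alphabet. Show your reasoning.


Shift each letter by 9: l -> u, a -> j, m -> v, p -> y. Result: 'ujvy'.

ujvy


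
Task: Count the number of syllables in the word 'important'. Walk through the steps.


Break 'important' into syllables: im-por-tant -> im | por | tant = 3 syllables

3 syllables


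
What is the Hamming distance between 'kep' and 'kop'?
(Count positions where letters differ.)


Alignment:
Position 1: 'k' vs 'k' = match
Position 2: 'e' vs 'o' = DIFFER
Position 3: 'p' vs 'p' = match
Total differences: 1

1


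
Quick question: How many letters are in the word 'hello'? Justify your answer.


Spell out 'hello' and number each letter: h(1), e(2), l(3), l(4), o(5). Total: 5 letters.

5


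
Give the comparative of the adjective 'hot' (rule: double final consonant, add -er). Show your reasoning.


Apply comparative formation (double final consonant, add -er): 'hot' -> 'hotter'.

hotter


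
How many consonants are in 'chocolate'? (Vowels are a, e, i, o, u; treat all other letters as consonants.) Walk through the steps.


Consonants in 'chocolate': c, h, c, l, t = 5 consonants.

5


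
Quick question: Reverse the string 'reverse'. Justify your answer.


Reverse 'reverse' character by character: 'esrever'.

esrever


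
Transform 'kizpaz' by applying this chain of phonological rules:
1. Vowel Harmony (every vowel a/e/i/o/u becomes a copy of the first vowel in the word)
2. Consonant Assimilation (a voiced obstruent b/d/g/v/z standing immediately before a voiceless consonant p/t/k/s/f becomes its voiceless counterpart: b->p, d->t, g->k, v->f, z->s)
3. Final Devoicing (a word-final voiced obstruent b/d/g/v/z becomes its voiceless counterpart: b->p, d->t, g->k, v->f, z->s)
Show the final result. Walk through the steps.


Starting form: 'kizpaz'
Rule 1: Vowel Harmony: all vowels become 'i' (matching first vowel). 'kizpaz' -> 'kizpiz'
Rule 2: Consonant Assimilation: voiced obstruent before voiceless consonant becomes voiceless ('zp' -> 'sp'). 'kizpiz' -> 'kispiz'
Rule 3: Final Devoicing: word-final voiced obstruent 'z' becomes voiceless 's'. 'kispiz' -> 'kispis'
Final form: 'kispis'

kispis


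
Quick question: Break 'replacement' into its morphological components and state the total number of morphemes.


Step 1: Identify prefix: 're' (meaning: again)
Step 2: Identify root: 'place'
Step 3: Identify suffix(es): 'ment'
Decomposition: re- (prefix: again) + place (root) + -ment (suffix: action/result)
Total morphemes: 3

3 morphemes (re- (prefix: again) + place (root) + -ment (suffix: action/result))


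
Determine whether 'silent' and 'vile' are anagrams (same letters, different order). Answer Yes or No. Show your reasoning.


Sorted letters of 'silent': 'eilnst'
Sorted letters of 'vile': 'eilv'
They do not match.

No


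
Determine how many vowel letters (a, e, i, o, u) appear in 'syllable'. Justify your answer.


Vowels in 'syllable': a, e = 2 vowels.

2


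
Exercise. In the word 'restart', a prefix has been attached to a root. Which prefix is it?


The word 'restart' = 're' (prefix) + 'start' (root). The prefix is 're'.

re


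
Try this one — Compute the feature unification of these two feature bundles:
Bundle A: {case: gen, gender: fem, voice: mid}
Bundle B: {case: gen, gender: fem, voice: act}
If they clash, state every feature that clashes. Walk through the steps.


Compare features:
case: A=gen vs B=gen -> unified: gen
gender: A=fem vs B=fem -> unified: fem
voice: A=mid vs B=act -> CLASH
Clash detected on feature 'voice' (mid vs act); unification fails.

CLASH on 'voice' (mid vs act)


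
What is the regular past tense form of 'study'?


Apply rule: Change -y to -ied. 'study' becomes 'studied'.

studied


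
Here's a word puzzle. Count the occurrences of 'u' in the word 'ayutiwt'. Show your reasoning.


Letter 'u' in 'ayutiwt': found at position(s) 3 = 1 occurrence(s).

1


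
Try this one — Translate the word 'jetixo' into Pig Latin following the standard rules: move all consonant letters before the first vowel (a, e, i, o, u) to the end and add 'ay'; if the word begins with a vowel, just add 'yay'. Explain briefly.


'jetixo': move consonant cluster 'j' to end and add 'ay': 'etixojay'.

etixojay


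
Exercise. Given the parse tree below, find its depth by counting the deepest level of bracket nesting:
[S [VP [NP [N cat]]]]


Count bracket nesting levels:
'[' at pos 0: depth = 1
'[' at pos 3: depth = 2
'[' at pos 7: depth = 3
'[' at pos 11: depth = 4
Maximum depth reached: 4

4


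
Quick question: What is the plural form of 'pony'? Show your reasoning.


Apply rule: Change -y to -ies (consonant + y). 'pony' becomes 'ponies'.

ponies


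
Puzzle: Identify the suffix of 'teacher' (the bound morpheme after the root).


The word 'teacher' = 'teach' (root) + '-er' (suffix). The suffix is '-er'.

er


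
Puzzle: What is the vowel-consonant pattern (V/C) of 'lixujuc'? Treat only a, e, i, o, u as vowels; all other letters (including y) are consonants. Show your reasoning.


Letter mapping: l = C, i = V, x = C, u = V, j = C, u = V, c = C.

CVCVCVC


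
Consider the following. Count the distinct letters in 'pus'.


Unique letters in 'pus': {p, s, u} = 3 distinct letters.

3


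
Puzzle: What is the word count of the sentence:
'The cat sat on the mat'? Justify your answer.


Split into words: The | cat | sat | on | the | mat = 6 words.

6


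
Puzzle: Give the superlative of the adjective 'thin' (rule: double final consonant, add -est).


Apply superlative formation (double final consonant, add -est): 'thin' -> 'thinnest'.

thinnest


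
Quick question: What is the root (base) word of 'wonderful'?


Remove suffix '-ful' from 'wonderful' to get root 'wonder'.

wonder


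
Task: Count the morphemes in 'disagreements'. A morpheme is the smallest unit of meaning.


Decomposition: dis- (prefix) + agree (root) + -ment (suffix) + -s (plural) = 4 morpheme(s)

4 morphemes


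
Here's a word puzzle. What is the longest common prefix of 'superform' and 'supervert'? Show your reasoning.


Compare from the start: 5 characters match: 'super'. Mismatch at position 6: 'f' vs 'v'.

super


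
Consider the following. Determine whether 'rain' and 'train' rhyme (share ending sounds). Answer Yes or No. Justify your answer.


Rime (stressed vowel + following sounds) of 'rain': -ain = /eɪn/
Rime of 'train': -ain = /eɪn/
/eɪn/ and /eɪn/ are the same ending sound, so the words rhyme.

Yes


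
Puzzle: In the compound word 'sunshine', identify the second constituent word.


Split 'sunshine' into 'sun' + 'shine'. The second part is 'shine'.

shine


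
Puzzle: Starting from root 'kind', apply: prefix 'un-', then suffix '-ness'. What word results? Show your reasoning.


Step 1: Add prefix 'un-' to 'kind' = 'unkind'
Step 2: Add suffix '-ness' to 'unkind' = 'unkindness'

unkindness


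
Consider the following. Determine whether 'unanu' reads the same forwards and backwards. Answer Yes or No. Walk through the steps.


Forward: 'unanu'
Reversed: 'unanu'
They are identical.

Yes


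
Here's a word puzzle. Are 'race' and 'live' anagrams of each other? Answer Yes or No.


Sorted letters of 'race': 'acer'
Sorted letters of 'live': 'eilv'
They do not match.

No


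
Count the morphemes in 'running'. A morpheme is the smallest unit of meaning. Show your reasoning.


Decomposition: run (root) + -ing (suffix) = 2 morpheme(s)

2 morphemes


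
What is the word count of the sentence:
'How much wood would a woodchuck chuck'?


Split into words: How | much | wood | would | a | woodchuck | chuck = 7 words.

7


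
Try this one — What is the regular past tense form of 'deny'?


Apply rule: Change -y to -ied. 'deny' becomes 'denied'.

denied


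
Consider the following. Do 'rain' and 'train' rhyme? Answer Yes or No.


Rime (stressed vowel + following sounds) of 'rain': -ain = /eɪn/
Rime of 'train': -ain = /eɪn/
/eɪn/ and /eɪn/ are the same ending sound, so the words rhyme.

Yes


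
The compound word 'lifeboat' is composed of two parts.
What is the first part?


Split 'lifeboat' into 'life' + 'boat'. The first part is 'life'.

life


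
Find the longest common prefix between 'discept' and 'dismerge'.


Compare from the start: 3 characters match: 'dis'. Mismatch at position 4: 'c' vs 'm'.

dis


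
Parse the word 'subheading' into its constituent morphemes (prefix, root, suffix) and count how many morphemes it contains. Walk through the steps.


Step 1: Identify prefix: 'sub' (meaning: below)
Step 2: Identify root: 'head'
Step 3: Identify suffix(es): 'ing'
Decomposition: sub- (prefix: below) + head (root) + -ing (suffix: ongoing/result)
Total morphemes: 3

3 morphemes (sub- (prefix: below) + head (root) + -ing (suffix: ongoing/result))


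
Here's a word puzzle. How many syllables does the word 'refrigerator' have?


Break 'refrigerator' into syllables: re-frig-er-a-tor -> re | frig | er | a | tor = 5 syllables

5 syllables


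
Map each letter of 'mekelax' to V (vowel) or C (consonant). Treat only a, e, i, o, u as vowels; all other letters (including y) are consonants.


Letter mapping: m = C, e = V, k = C, e = V, l = C, a = V, x = C.

CVCVCVC


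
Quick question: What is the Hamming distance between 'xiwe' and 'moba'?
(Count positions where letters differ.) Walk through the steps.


Alignment:
Position 1: 'x' vs 'm' = DIFFER
Position 2: 'i' vs 'o' = DIFFER
Position 3: 'w' vs 'b' = DIFFER
Position 4: 'e' vs 'a' = DIFFER
Total differences: 4

4


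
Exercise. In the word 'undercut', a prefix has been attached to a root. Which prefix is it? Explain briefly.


The word 'undercut' = 'under' (prefix) + 'cut' (root). The prefix is 'under'.

under


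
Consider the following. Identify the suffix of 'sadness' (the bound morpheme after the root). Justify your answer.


The word 'sadness' = 'sad' (root) + '-ness' (suffix). The suffix is '-ness'.

ness


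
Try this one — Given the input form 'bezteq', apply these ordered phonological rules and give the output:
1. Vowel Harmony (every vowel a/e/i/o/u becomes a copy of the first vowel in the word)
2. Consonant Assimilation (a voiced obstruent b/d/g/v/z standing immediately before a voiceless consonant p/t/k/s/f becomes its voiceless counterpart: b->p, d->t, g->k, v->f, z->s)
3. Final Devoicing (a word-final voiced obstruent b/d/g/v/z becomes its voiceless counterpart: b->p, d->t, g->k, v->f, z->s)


Starting form: 'bezteq'
Rule 1: Vowel Harmony: all vowels already match. No change.
Rule 2: Consonant Assimilation: voiced obstruent before voiceless consonant becomes voiceless ('zt' -> 'st'). 'bezteq' -> 'besteq'
Rule 3: Final Devoicing: final consonant 'q' is not one of the voiced obstruents b/d/g/v/z. No change.
Final form: 'besteq'

besteq


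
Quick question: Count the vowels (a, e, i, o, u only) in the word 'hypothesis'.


Vowels in 'hypothesis': o, e, i = 3 vowels.

3


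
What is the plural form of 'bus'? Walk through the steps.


Apply rule: Add -es (sibilant/fricative ending). 'bus' becomes 'buses'.

buses


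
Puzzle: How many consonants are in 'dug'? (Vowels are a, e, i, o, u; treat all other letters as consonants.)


Consonants in 'dug': d, g = 2 consonants.

2


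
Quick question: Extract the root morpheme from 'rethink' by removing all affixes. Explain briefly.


Remove prefix 're' from 'rethink' to get root 'think'.

think


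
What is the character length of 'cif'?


Spell out 'cif' and number each letter: c(1), i(2), f(3). Total: 3 letters.

3


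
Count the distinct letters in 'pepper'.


Unique letters in 'pepper': {e, p, r} = 3 distinct letters.

3


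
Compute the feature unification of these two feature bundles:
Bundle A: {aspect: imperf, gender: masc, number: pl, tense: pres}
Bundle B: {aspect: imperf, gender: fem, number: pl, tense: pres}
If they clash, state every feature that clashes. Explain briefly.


Compare features:
aspect: A=imperf vs B=imperf -> unified: imperf
gender: A=masc vs B=fem -> CLASH
number: A=pl vs B=pl -> unified: pl
tense: A=pres vs B=pres -> unified: pres
Clash detected on feature 'gender' (masc vs fem); unification fails.

CLASH on 'gender' (masc vs fem)


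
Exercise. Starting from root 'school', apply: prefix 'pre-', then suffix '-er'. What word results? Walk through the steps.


Step 1: Add prefix 'pre-' to 'school' = 'preschool'
Step 2: Add suffix '-er' to 'preschool' = 'preschooler'

preschooler


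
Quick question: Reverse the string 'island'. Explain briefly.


Reverse 'island' character by character: 'dnalsi'.

dnalsi


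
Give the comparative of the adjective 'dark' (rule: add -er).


Apply comparative formation (add -er): 'dark' -> 'darker'.

darker


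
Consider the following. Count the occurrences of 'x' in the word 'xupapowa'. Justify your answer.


Letter 'x' in 'xupapowa': found at position(s) 1 = 1 occurrence(s).

1


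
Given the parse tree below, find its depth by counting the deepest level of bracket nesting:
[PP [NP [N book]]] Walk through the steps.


Count bracket nesting levels:
'[' at pos 0: depth = 1
'[' at pos 4: depth = 2
'[' at pos 8: depth = 3
Maximum depth reached: 3

3


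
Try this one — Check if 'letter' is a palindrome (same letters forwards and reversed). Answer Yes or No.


Forward: 'letter'
Reversed: 'rettel'
They differ.

No


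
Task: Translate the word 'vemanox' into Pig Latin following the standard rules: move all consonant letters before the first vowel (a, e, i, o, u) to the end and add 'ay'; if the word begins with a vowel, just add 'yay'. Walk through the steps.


'vemanox': move consonant cluster 'v' to end and add 'ay': 'emanoxvay'.

emanoxvay


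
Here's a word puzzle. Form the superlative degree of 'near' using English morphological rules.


Apply superlative formation (add -est): 'near' -> 'nearest'.

nearest


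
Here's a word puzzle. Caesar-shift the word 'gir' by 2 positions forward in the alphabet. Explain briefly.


Shift each letter by 2: g -> i, i -> k, r -> t. Result: 'ikt'.

ikt


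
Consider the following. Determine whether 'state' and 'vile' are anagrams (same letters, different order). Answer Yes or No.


Sorted letters of 'state': 'aestt'
Sorted letters of 'vile': 'eilv'
They do not match.

No


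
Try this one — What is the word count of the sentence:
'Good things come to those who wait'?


Split into words: Good | things | come | to | those | who | wait = 7 words.

7


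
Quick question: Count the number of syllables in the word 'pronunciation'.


Break 'pronunciation' into syllables: pro-nun-ci-a-tion -> pro | nun | ci | a | tion = 5 syllables

5 syllables


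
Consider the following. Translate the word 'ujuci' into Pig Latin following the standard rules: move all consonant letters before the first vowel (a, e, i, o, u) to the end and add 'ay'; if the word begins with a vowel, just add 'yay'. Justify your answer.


'ujuci' starts with a vowel, so add 'yay': 'ujuciyay'.

ujuciyay


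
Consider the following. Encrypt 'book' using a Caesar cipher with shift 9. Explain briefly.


Shift each letter by 9: b -> k, o -> x, o -> x, k -> t. Result: 'kxxt'.

kxxt


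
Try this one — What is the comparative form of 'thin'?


Apply comparative formation (double final consonant, add -er): 'thin' -> 'thinner'.

thinner


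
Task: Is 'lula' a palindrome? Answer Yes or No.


Forward: 'lula'
Reversed: 'alul'
They differ.

No


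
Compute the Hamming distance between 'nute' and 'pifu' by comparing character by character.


Alignment:
Position 1: 'n' vs 'p' = DIFFER
Position 2: 'u' vs 'i' = DIFFER
Position 3: 't' vs 'f' = DIFFER
Position 4: 'e' vs 'u' = DIFFER
Total differences: 4

4


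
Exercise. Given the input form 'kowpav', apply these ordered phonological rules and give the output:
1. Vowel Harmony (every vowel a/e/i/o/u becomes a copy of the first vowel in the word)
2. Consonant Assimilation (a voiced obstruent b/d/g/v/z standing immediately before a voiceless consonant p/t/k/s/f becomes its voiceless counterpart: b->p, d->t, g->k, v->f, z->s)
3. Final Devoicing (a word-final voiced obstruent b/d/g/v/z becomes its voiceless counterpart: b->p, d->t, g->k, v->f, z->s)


Starting form: 'kowpav'
Rule 1: Vowel Harmony: all vowels become 'o' (matching first vowel). 'kowpav' -> 'kowpov'
Rule 2: Consonant Assimilation: no voiced obstruent (b/d/g/v/z) stands immediately before a voiceless consonant (p/t/k/s/f). No change.
Rule 3: Final Devoicing: word-final voiced obstruent 'v' becomes voiceless 'f'. 'kowpov' -> 'kowpof'
Final form: 'kowpof'

kowpof


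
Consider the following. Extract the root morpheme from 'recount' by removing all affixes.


Remove prefix 're' from 'recount' to get root 'count'.

count


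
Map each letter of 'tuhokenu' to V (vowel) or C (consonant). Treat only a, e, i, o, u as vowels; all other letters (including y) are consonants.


Letter mapping: t = C, u = V, h = C, o = V, k = C, e = V, n = C, u = V.

CVCVCVCV


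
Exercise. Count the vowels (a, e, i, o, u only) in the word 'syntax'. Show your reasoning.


Vowels in 'syntax': a = 1 vowels.

1


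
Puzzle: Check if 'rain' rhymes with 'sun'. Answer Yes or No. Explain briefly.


Rime (stressed vowel + following sounds) of 'rain': -ain = /eɪn/
Rime of 'sun': -un = /ʌn/
/eɪn/ and /ʌn/ are different ending sounds, so the words do not rhyme.

No


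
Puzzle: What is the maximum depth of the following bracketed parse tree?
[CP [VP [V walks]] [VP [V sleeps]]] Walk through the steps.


Count bracket nesting levels:
'[' at pos 0: depth = 1
'[' at pos 4: depth = 2
'[' at pos 8: depth = 3
'[' at pos 19: depth = 2
'[' at pos 23: depth = 3
Maximum depth reached: 3

3


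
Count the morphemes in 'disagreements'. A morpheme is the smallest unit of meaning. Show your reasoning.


Decomposition: dis- (prefix) + agree (root) + -ment (suffix) + -s (plural) = 4 morpheme(s)

4 morphemes


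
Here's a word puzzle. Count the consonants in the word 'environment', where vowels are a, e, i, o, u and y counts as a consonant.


Consonants in 'environment': n, v, r, n, m, n, t = 7 consonants.

7


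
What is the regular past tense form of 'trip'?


Apply rule: Double final consonant and add -ed. 'trip' becomes 'tripped'.

tripped


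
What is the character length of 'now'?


Spell out 'now' and number each letter: n(1), o(2), w(3). Total: 3 letters.

3


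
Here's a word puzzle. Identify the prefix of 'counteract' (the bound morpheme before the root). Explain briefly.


The word 'counteract' = 'counter' (prefix) + 'act' (root). The prefix is 'counter'.

counter


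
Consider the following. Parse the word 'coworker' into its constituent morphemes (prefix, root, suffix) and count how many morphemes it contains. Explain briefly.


Step 1: Identify prefix: 'co' (meaning: together)
Step 2: Identify root: 'work'
Step 3: Identify suffix(es): 'er'
Decomposition: co- (prefix: together) + work (root) + -er (suffix: one who)
Total morphemes: 3

3 morphemes (co- (prefix: together) + work (root) + -er (suffix: one who))


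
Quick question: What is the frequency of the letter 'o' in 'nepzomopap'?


Letter 'o' in 'nepzomopap': found at position(s) 5, 7 = 2 occurrence(s).

2


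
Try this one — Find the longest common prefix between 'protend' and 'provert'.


Compare from the start: 3 characters match: 'pro'. Mismatch at position 4: 't' vs 'v'.

pro


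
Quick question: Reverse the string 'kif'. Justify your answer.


Reverse 'kif' character by character: 'fik'.

fik


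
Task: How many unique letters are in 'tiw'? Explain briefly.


Unique letters in 'tiw': {i, t, w} = 3 distinct letters.

3


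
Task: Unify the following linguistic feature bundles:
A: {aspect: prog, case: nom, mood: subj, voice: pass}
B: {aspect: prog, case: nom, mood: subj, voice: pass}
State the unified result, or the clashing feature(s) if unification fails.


Compare features:
aspect: A=prog vs B=prog -> unified: prog
case: A=nom vs B=nom -> unified: nom
mood: A=subj vs B=subj -> unified: subj
voice: A=pass vs B=pass -> unified: pass
No clashes found.

Unified: {aspect: prog, case: nom, mood: subj, voice: pass}


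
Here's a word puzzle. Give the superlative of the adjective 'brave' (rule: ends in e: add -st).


Apply superlative formation (ends in e: add -st): 'brave' -> 'bravest'.

bravest


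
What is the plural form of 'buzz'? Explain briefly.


Apply rule: Add -es (sibilant/fricative ending). 'buzz' becomes 'buzzes'.

buzzes


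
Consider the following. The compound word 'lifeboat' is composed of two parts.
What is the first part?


Split 'lifeboat' into 'life' + 'boat'. The first part is 'life'.

life


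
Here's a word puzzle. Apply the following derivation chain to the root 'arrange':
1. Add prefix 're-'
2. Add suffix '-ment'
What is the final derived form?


Step 1: Add prefix 're-' to 'arrange' = 'rearrange'
Step 2: Add suffix '-ment' to 'rearrange' = 'rearrangement'

rearrangement


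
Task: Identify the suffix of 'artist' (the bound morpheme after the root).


The word 'artist' = 'art' (root) + '-ist' (suffix). The suffix is '-ist'.

ist


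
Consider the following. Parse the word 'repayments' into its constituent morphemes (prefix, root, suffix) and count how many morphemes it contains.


Step 1: Identify prefix: 're' (meaning: again)
Step 2: Identify root: 'pay'
Step 3: Identify suffix(es): 'ment, s'
Decomposition: re- (prefix: again) + pay (root) + -ment (suffix: action/result) + -s (plural)
Total morphemes: 4

4 morphemes (re- (prefix: again) + pay (root) + -ment (suffix: action/result) + -s (plural))


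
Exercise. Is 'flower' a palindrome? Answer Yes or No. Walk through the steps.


Forward: 'flower'
Reversed: 'rewolf'
They differ.

No


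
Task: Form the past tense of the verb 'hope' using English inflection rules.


Apply rule: Add -d (word ends in -e). 'hope' becomes 'hoped'.

hoped


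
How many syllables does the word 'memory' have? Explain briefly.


Break 'memory' into syllables: mem-o-ry -> mem | o | ry = 3 syllables

3 syllables


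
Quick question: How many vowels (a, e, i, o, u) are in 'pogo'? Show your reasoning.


Vowels in 'pogo': o, o = 2 vowels.

2


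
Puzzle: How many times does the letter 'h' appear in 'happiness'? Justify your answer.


Letter 'h' in 'happiness': found at position(s) 1 = 1 occurrence(s).

1


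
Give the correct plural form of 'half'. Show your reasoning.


Apply rule: Change -f to -ves. 'half' becomes 'halves'.

halves


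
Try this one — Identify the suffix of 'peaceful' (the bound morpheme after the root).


The word 'peaceful' = 'peace' (root) + '-ful' (suffix). The suffix is '-ful'.

ful


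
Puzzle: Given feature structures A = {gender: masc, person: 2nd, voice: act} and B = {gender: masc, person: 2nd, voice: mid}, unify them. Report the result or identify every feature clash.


Compare features:
gender: A=masc vs B=masc -> unified: masc
person: A=2nd vs B=2nd -> unified: 2nd
voice: A=act vs B=mid -> CLASH
Clash detected on feature 'voice' (act vs mid); unification fails.

CLASH on 'voice' (act vs mid)


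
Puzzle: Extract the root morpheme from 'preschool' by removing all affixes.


Remove prefix 'pre' from 'preschool' to get root 'school'.

school


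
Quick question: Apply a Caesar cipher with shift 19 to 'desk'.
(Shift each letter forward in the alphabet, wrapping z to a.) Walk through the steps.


Shift each letter by 19: d -> w, e -> x, s -> l, k -> d. Result: 'wxld'.

wxld


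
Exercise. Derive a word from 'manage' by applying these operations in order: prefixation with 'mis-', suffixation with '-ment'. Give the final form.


Step 1: Add prefix 'mis-' to 'manage' = 'mismanage'
Step 2: Add suffix '-ment' to 'mismanage' = 'mismanagement'

mismanagement


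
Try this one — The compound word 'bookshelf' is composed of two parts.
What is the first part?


Split 'bookshelf' into 'book' + 'shelf'. The first part is 'book'.

book


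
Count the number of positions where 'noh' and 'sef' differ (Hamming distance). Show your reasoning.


Alignment:
Position 1: 'n' vs 's' = DIFFER
Position 2: 'o' vs 'e' = DIFFER
Position 3: 'h' vs 'f' = DIFFER
Total differences: 3

3


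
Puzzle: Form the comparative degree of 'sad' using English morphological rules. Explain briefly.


Apply comparative formation (double final consonant, add -er): 'sad' -> 'sadder'.

sadder


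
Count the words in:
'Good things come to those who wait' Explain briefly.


Split into words: Good | things | come | to | those | who | wait = 7 words.

7


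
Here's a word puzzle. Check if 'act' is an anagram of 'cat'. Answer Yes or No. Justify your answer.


Sorted letters of 'act': 'act'
Sorted letters of 'cat': 'act'
They match.

Yes


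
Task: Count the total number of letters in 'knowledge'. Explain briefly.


Spell out 'knowledge' and number each letter: k(1), n(2), o(3), w(4), l(5), e(6), d(7), g(8), e(9). Total: 9 letters.

9


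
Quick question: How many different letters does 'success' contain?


Unique letters in 'success': {c, e, s, u} = 4 distinct letters.

4


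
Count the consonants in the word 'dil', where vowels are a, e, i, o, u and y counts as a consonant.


Consonants in 'dil': d, l = 2 consonants.

2


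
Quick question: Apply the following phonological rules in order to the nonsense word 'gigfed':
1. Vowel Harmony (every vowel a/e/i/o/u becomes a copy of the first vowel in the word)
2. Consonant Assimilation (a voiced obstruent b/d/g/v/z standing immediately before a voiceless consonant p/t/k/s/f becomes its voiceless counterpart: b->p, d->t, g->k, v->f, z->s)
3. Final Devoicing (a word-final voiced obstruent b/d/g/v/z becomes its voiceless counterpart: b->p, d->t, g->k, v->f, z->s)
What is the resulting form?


Starting form: 'gigfed'
Rule 1: Vowel Harmony: all vowels become 'i' (matching first vowel). 'gigfed' -> 'gigfid'
Rule 2: Consonant Assimilation: voiced obstruent before voiceless consonant becomes voiceless ('gf' -> 'kf'). 'gigfid' -> 'gikfid'
Rule 3: Final Devoicing: word-final voiced obstruent 'd' becomes voiceless 't'. 'gikfid' -> 'gikfit'
Final form: 'gikfit'

gikfit
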